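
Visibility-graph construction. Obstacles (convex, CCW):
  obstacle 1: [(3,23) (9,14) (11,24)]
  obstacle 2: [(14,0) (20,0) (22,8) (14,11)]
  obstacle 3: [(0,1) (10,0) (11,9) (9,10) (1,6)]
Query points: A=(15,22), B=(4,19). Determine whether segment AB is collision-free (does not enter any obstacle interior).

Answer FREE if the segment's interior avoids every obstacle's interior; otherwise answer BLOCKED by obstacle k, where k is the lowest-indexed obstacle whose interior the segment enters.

BLOCKED by obstacle 1

Obstacle 1 [(3,23) (9,14) (11,24)]:
  edge (3,23)–(9,14): crosses AB
  edge (9,14)–(11,24): crosses AB
  edge (11,24)–(3,23): clear
  → BLOCKED
Obstacle 2 [(14,0) (20,0) (22,8) (14,11)]:
  edge (14,0)–(20,0): clear
  edge (20,0)–(22,8): clear
  edge (22,8)–(14,11): clear
  edge (14,11)–(14,0): clear
  midpoint (19/2,41/2) outside
  → clear
Obstacle 3 [(0,1) (10,0) (11,9) (9,10) (1,6)]:
  edge (0,1)–(10,0): clear
  edge (10,0)–(11,9): clear
  edge (11,9)–(9,10): clear
  edge (9,10)–(1,6): clear
  edge (1,6)–(0,1): clear
  midpoint (19/2,41/2) outside
  → clear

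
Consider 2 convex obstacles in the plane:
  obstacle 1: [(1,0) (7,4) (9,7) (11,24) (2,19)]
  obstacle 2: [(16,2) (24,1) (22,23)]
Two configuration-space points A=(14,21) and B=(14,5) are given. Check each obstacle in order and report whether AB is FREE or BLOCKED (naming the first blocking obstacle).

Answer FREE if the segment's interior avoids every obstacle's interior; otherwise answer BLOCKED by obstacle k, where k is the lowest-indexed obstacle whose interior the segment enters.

FREE

Obstacle 1 [(1,0) (7,4) (9,7) (11,24) (2,19)]:
  edge (1,0)–(7,4): clear
  edge (7,4)–(9,7): clear
  edge (9,7)–(11,24): clear
  edge (11,24)–(2,19): clear
  edge (2,19)–(1,0): clear
  midpoint (14,13) outside
  → clear
Obstacle 2 [(16,2) (24,1) (22,23)]:
  edge (16,2)–(24,1): clear
  edge (24,1)–(22,23): clear
  edge (22,23)–(16,2): clear
  midpoint (14,13) outside
  → clear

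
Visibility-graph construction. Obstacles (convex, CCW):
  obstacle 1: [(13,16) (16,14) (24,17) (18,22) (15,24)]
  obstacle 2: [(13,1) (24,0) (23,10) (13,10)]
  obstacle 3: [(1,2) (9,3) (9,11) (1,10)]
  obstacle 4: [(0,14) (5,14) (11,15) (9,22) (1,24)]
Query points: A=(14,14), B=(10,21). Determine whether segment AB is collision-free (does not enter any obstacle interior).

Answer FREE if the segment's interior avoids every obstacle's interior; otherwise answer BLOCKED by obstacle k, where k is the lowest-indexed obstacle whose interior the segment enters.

Obstacle 1 [(13,16) (16,14) (24,17) (18,22) (15,24)]:
  edge (13,16)–(16,14): clear
  edge (16,14)–(24,17): clear
  edge (24,17)–(18,22): clear
  edge (18,22)–(15,24): clear
  edge (15,24)–(13,16): clear
  midpoint (12,35/2) outside
  → clear
Obstacle 2 [(13,1) (24,0) (23,10) (13,10)]:
  edge (13,1)–(24,0): clear
  edge (24,0)–(23,10): clear
  edge (23,10)–(13,10): clear
  edge (13,10)–(13,1): clear
  midpoint (12,35/2) outside
  → clear
Obstacle 3 [(1,2) (9,3) (9,11) (1,10)]:
  edge (1,2)–(9,3): clear
  edge (9,3)–(9,11): clear
  edge (9,11)–(1,10): clear
  edge (1,10)–(1,2): clear
  midpoint (12,35/2) outside
  → clear
Obstacle 4 [(0,14) (5,14) (11,15) (9,22) (1,24)]:
  edge (0,14)–(5,14): clear
  edge (5,14)–(11,15): clear
  edge (11,15)–(9,22): clear
  edge (9,22)–(1,24): clear
  edge (1,24)–(0,14): clear
  midpoint (12,35/2) outside
  → clear

FREE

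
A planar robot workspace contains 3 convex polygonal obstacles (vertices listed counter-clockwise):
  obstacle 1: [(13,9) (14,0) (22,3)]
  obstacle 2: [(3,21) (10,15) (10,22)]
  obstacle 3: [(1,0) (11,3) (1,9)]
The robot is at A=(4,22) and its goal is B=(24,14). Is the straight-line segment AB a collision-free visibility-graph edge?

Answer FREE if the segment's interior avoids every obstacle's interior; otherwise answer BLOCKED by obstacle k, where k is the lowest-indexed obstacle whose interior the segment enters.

Obstacle 1 [(13,9) (14,0) (22,3)]:
  edge (13,9)–(14,0): clear
  edge (14,0)–(22,3): clear
  edge (22,3)–(13,9): clear
  midpoint (14,18) outside
  → clear
Obstacle 2 [(3,21) (10,15) (10,22)]:
  edge (3,21)–(10,15): clear
  edge (10,15)–(10,22): crosses AB
  edge (10,22)–(3,21): crosses AB
  → BLOCKED
Obstacle 3 [(1,0) (11,3) (1,9)]:
  edge (1,0)–(11,3): clear
  edge (11,3)–(1,9): clear
  edge (1,9)–(1,0): clear
  midpoint (14,18) outside
  → clear

BLOCKED by obstacle 2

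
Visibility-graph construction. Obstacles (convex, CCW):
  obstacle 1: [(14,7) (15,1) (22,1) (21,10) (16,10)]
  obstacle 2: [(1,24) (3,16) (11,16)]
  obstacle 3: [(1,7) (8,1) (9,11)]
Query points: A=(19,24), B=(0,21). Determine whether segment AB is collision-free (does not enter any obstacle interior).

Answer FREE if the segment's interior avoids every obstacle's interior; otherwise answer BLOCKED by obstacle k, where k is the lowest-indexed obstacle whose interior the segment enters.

Obstacle 1 [(14,7) (15,1) (22,1) (21,10) (16,10)]:
  edge (14,7)–(15,1): clear
  edge (15,1)–(22,1): clear
  edge (22,1)–(21,10): clear
  edge (21,10)–(16,10): clear
  edge (16,10)–(14,7): clear
  midpoint (19/2,45/2) outside
  → clear
Obstacle 2 [(1,24) (3,16) (11,16)]:
  edge (1,24)–(3,16): crosses AB
  edge (3,16)–(11,16): clear
  edge (11,16)–(1,24): crosses AB
  → BLOCKED
Obstacle 3 [(1,7) (8,1) (9,11)]:
  edge (1,7)–(8,1): clear
  edge (8,1)–(9,11): clear
  edge (9,11)–(1,7): clear
  midpoint (19/2,45/2) outside
  → clear

BLOCKED by obstacle 2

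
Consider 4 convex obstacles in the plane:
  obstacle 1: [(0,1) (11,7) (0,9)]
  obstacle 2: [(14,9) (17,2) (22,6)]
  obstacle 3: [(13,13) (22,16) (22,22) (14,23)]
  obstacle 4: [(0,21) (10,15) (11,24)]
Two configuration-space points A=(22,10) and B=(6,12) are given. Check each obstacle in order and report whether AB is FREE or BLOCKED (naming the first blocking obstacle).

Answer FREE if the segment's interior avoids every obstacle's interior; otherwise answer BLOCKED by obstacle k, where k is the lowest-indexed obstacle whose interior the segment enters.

FREE

Obstacle 1 [(0,1) (11,7) (0,9)]:
  edge (0,1)–(11,7): clear
  edge (11,7)–(0,9): clear
  edge (0,9)–(0,1): clear
  midpoint (14,11) outside
  → clear
Obstacle 2 [(14,9) (17,2) (22,6)]:
  edge (14,9)–(17,2): clear
  edge (17,2)–(22,6): clear
  edge (22,6)–(14,9): clear
  midpoint (14,11) outside
  → clear
Obstacle 3 [(13,13) (22,16) (22,22) (14,23)]:
  edge (13,13)–(22,16): clear
  edge (22,16)–(22,22): clear
  edge (22,22)–(14,23): clear
  edge (14,23)–(13,13): clear
  midpoint (14,11) outside
  → clear
Obstacle 4 [(0,21) (10,15) (11,24)]:
  edge (0,21)–(10,15): clear
  edge (10,15)–(11,24): clear
  edge (11,24)–(0,21): clear
  midpoint (14,11) outside
  → clear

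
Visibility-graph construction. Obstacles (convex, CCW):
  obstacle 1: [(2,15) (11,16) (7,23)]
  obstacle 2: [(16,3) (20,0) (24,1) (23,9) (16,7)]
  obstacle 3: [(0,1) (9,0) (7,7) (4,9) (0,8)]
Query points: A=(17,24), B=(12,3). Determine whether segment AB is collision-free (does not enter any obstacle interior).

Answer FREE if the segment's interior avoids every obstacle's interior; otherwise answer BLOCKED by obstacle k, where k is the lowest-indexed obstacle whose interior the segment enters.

Obstacle 1 [(2,15) (11,16) (7,23)]:
  edge (2,15)–(11,16): clear
  edge (11,16)–(7,23): clear
  edge (7,23)–(2,15): clear
  midpoint (29/2,27/2) outside
  → clear
Obstacle 2 [(16,3) (20,0) (24,1) (23,9) (16,7)]:
  edge (16,3)–(20,0): clear
  edge (20,0)–(24,1): clear
  edge (24,1)–(23,9): clear
  edge (23,9)–(16,7): clear
  edge (16,7)–(16,3): clear
  midpoint (29/2,27/2) outside
  → clear
Obstacle 3 [(0,1) (9,0) (7,7) (4,9) (0,8)]:
  edge (0,1)–(9,0): clear
  edge (9,0)–(7,7): clear
  edge (7,7)–(4,9): clear
  edge (4,9)–(0,8): clear
  edge (0,8)–(0,1): clear
  midpoint (29/2,27/2) outside
  → clear

FREE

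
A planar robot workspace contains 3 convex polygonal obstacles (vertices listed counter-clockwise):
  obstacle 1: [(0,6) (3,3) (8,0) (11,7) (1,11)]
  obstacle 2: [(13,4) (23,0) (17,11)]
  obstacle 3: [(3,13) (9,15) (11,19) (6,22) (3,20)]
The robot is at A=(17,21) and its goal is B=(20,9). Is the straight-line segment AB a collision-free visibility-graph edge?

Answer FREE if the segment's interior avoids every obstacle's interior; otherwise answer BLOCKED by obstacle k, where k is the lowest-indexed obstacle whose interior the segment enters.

Obstacle 1 [(0,6) (3,3) (8,0) (11,7) (1,11)]:
  edge (0,6)–(3,3): clear
  edge (3,3)–(8,0): clear
  edge (8,0)–(11,7): clear
  edge (11,7)–(1,11): clear
  edge (1,11)–(0,6): clear
  midpoint (37/2,15) outside
  → clear
Obstacle 2 [(13,4) (23,0) (17,11)]:
  edge (13,4)–(23,0): clear
  edge (23,0)–(17,11): clear
  edge (17,11)–(13,4): clear
  midpoint (37/2,15) outside
  → clear
Obstacle 3 [(3,13) (9,15) (11,19) (6,22) (3,20)]:
  edge (3,13)–(9,15): clear
  edge (9,15)–(11,19): clear
  edge (11,19)–(6,22): clear
  edge (6,22)–(3,20): clear
  edge (3,20)–(3,13): clear
  midpoint (37/2,15) outside
  → clear

FREE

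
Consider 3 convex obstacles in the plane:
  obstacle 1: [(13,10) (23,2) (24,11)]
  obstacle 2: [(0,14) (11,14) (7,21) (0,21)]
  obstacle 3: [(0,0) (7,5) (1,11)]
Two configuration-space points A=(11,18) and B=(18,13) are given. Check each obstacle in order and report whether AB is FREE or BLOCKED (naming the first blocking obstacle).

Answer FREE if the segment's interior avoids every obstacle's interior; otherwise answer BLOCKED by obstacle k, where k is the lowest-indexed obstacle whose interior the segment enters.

Obstacle 1 [(13,10) (23,2) (24,11)]:
  edge (13,10)–(23,2): clear
  edge (23,2)–(24,11): clear
  edge (24,11)–(13,10): clear
  midpoint (29/2,31/2) outside
  → clear
Obstacle 2 [(0,14) (11,14) (7,21) (0,21)]:
  edge (0,14)–(11,14): clear
  edge (11,14)–(7,21): clear
  edge (7,21)–(0,21): clear
  edge (0,21)–(0,14): clear
  midpoint (29/2,31/2) outside
  → clear
Obstacle 3 [(0,0) (7,5) (1,11)]:
  edge (0,0)–(7,5): clear
  edge (7,5)–(1,11): clear
  edge (1,11)–(0,0): clear
  midpoint (29/2,31/2) outside
  → clear

FREE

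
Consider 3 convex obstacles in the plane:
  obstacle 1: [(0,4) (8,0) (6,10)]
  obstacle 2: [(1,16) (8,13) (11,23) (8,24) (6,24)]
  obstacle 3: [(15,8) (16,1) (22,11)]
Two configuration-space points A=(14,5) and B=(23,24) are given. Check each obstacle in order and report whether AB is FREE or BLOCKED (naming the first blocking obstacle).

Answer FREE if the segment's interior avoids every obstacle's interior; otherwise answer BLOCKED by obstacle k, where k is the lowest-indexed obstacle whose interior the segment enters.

Obstacle 1 [(0,4) (8,0) (6,10)]:
  edge (0,4)–(8,0): clear
  edge (8,0)–(6,10): clear
  edge (6,10)–(0,4): clear
  midpoint (37/2,29/2) outside
  → clear
Obstacle 2 [(1,16) (8,13) (11,23) (8,24) (6,24)]:
  edge (1,16)–(8,13): clear
  edge (8,13)–(11,23): clear
  edge (11,23)–(8,24): clear
  edge (8,24)–(6,24): clear
  edge (6,24)–(1,16): clear
  midpoint (37/2,29/2) outside
  → clear
Obstacle 3 [(15,8) (16,1) (22,11)]:
  edge (15,8)–(16,1): crosses AB
  edge (16,1)–(22,11): clear
  edge (22,11)–(15,8): crosses AB
  → BLOCKED

BLOCKED by obstacle 3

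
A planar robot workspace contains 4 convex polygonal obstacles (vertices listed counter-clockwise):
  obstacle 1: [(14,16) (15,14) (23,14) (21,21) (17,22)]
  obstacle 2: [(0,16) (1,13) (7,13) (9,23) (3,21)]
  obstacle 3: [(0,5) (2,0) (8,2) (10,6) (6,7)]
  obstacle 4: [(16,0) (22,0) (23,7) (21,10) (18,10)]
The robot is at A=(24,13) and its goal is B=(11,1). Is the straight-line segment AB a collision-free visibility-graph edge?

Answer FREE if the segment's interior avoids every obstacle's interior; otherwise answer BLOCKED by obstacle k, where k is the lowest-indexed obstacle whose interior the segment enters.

Obstacle 1 [(14,16) (15,14) (23,14) (21,21) (17,22)]:
  edge (14,16)–(15,14): clear
  edge (15,14)–(23,14): clear
  edge (23,14)–(21,21): clear
  edge (21,21)–(17,22): clear
  edge (17,22)–(14,16): clear
  midpoint (35/2,7) outside
  → clear
Obstacle 2 [(0,16) (1,13) (7,13) (9,23) (3,21)]:
  edge (0,16)–(1,13): clear
  edge (1,13)–(7,13): clear
  edge (7,13)–(9,23): clear
  edge (9,23)–(3,21): clear
  edge (3,21)–(0,16): clear
  midpoint (35/2,7) outside
  → clear
Obstacle 3 [(0,5) (2,0) (8,2) (10,6) (6,7)]:
  edge (0,5)–(2,0): clear
  edge (2,0)–(8,2): clear
  edge (8,2)–(10,6): clear
  edge (10,6)–(6,7): clear
  edge (6,7)–(0,5): clear
  midpoint (35/2,7) outside
  → clear
Obstacle 4 [(16,0) (22,0) (23,7) (21,10) (18,10)]:
  edge (16,0)–(22,0): clear
  edge (22,0)–(23,7): clear
  edge (23,7)–(21,10): clear
  edge (21,10)–(18,10): crosses AB
  edge (18,10)–(16,0): crosses AB
  → BLOCKED

BLOCKED by obstacle 4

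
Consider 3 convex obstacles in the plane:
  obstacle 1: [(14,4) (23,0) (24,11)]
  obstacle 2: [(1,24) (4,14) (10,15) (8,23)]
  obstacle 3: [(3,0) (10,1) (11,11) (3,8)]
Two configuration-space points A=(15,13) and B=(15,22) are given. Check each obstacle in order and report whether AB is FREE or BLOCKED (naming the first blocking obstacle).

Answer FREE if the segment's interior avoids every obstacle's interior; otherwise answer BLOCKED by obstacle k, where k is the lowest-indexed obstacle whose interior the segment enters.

FREE

Obstacle 1 [(14,4) (23,0) (24,11)]:
  edge (14,4)–(23,0): clear
  edge (23,0)–(24,11): clear
  edge (24,11)–(14,4): clear
  midpoint (15,35/2) outside
  → clear
Obstacle 2 [(1,24) (4,14) (10,15) (8,23)]:
  edge (1,24)–(4,14): clear
  edge (4,14)–(10,15): clear
  edge (10,15)–(8,23): clear
  edge (8,23)–(1,24): clear
  midpoint (15,35/2) outside
  → clear
Obstacle 3 [(3,0) (10,1) (11,11) (3,8)]:
  edge (3,0)–(10,1): clear
  edge (10,1)–(11,11): clear
  edge (11,11)–(3,8): clear
  edge (3,8)–(3,0): clear
  midpoint (15,35/2) outside
  → clear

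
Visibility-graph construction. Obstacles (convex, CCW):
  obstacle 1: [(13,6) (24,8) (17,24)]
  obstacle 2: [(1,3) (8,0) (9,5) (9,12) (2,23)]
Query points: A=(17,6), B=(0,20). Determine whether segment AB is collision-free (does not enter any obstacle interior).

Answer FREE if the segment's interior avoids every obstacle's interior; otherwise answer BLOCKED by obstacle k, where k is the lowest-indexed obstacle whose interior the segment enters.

BLOCKED by obstacle 1

Obstacle 1 [(13,6) (24,8) (17,24)]:
  edge (13,6)–(24,8): crosses AB
  edge (24,8)–(17,24): clear
  edge (17,24)–(13,6): crosses AB
  → BLOCKED
Obstacle 2 [(1,3) (8,0) (9,5) (9,12) (2,23)]:
  edge (1,3)–(8,0): clear
  edge (8,0)–(9,5): clear
  edge (9,5)–(9,12): clear
  edge (9,12)–(2,23): crosses AB
  edge (2,23)–(1,3): crosses AB
  → BLOCKED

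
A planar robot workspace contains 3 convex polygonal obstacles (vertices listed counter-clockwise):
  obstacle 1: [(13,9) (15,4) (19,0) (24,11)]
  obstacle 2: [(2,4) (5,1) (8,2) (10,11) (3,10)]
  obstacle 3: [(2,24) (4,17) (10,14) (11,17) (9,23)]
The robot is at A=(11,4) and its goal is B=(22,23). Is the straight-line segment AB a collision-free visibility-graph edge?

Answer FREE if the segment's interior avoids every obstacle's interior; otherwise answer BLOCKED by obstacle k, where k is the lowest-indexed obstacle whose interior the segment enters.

BLOCKED by obstacle 1

Obstacle 1 [(13,9) (15,4) (19,0) (24,11)]:
  edge (13,9)–(15,4): crosses AB
  edge (15,4)–(19,0): clear
  edge (19,0)–(24,11): clear
  edge (24,11)–(13,9): crosses AB
  → BLOCKED
Obstacle 2 [(2,4) (5,1) (8,2) (10,11) (3,10)]:
  edge (2,4)–(5,1): clear
  edge (5,1)–(8,2): clear
  edge (8,2)–(10,11): clear
  edge (10,11)–(3,10): clear
  edge (3,10)–(2,4): clear
  midpoint (33/2,27/2) outside
  → clear
Obstacle 3 [(2,24) (4,17) (10,14) (11,17) (9,23)]:
  edge (2,24)–(4,17): clear
  edge (4,17)–(10,14): clear
  edge (10,14)–(11,17): clear
  edge (11,17)–(9,23): clear
  edge (9,23)–(2,24): clear
  midpoint (33/2,27/2) outside
  → clear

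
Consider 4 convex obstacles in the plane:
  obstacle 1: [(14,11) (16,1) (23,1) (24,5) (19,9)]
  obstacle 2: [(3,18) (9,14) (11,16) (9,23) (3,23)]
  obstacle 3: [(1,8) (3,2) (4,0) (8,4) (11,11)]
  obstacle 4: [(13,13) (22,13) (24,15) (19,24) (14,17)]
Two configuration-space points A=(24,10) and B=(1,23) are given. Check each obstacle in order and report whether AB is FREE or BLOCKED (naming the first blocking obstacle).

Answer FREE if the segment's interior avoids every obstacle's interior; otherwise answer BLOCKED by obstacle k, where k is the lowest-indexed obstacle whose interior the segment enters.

BLOCKED by obstacle 2

Obstacle 1 [(14,11) (16,1) (23,1) (24,5) (19,9)]:
  edge (14,11)–(16,1): clear
  edge (16,1)–(23,1): clear
  edge (23,1)–(24,5): clear
  edge (24,5)–(19,9): clear
  edge (19,9)–(14,11): clear
  midpoint (25/2,33/2) outside
  → clear
Obstacle 2 [(3,18) (9,14) (11,16) (9,23) (3,23)]:
  edge (3,18)–(9,14): clear
  edge (9,14)–(11,16): clear
  edge (11,16)–(9,23): crosses AB
  edge (9,23)–(3,23): clear
  edge (3,23)–(3,18): crosses AB
  → BLOCKED
Obstacle 3 [(1,8) (3,2) (4,0) (8,4) (11,11)]:
  edge (1,8)–(3,2): clear
  edge (3,2)–(4,0): clear
  edge (4,0)–(8,4): clear
  edge (8,4)–(11,11): clear
  edge (11,11)–(1,8): clear
  midpoint (25/2,33/2) outside
  → clear
Obstacle 4 [(13,13) (22,13) (24,15) (19,24) (14,17)]:
  edge (13,13)–(22,13): crosses AB
  edge (22,13)–(24,15): clear
  edge (24,15)–(19,24): clear
  edge (19,24)–(14,17): clear
  edge (14,17)–(13,13): crosses AB
  → BLOCKED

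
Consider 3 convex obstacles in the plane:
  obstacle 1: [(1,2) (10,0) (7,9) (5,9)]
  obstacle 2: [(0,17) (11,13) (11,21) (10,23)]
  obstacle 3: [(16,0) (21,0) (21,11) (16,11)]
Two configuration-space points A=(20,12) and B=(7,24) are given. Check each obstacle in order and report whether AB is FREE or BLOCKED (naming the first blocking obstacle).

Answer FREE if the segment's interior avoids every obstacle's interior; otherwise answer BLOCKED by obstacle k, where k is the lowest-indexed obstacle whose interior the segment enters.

Obstacle 1 [(1,2) (10,0) (7,9) (5,9)]:
  edge (1,2)–(10,0): clear
  edge (10,0)–(7,9): clear
  edge (7,9)–(5,9): clear
  edge (5,9)–(1,2): clear
  midpoint (27/2,18) outside
  → clear
Obstacle 2 [(0,17) (11,13) (11,21) (10,23)]:
  edge (0,17)–(11,13): clear
  edge (11,13)–(11,21): crosses AB
  edge (11,21)–(10,23): clear
  edge (10,23)–(0,17): crosses AB
  → BLOCKED
Obstacle 3 [(16,0) (21,0) (21,11) (16,11)]:
  edge (16,0)–(21,0): clear
  edge (21,0)–(21,11): clear
  edge (21,11)–(16,11): clear
  edge (16,11)–(16,0): clear
  midpoint (27/2,18) outside
  → clear

BLOCKED by obstacle 2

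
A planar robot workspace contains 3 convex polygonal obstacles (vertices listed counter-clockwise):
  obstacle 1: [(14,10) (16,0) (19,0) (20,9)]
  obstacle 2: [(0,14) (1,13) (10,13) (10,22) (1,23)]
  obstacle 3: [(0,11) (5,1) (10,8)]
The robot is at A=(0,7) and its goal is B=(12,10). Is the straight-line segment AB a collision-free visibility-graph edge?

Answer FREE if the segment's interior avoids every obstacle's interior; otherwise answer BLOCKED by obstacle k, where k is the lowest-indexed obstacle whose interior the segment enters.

BLOCKED by obstacle 3

Obstacle 1 [(14,10) (16,0) (19,0) (20,9)]:
  edge (14,10)–(16,0): clear
  edge (16,0)–(19,0): clear
  edge (19,0)–(20,9): clear
  edge (20,9)–(14,10): clear
  midpoint (6,17/2) outside
  → clear
Obstacle 2 [(0,14) (1,13) (10,13) (10,22) (1,23)]:
  edge (0,14)–(1,13): clear
  edge (1,13)–(10,13): clear
  edge (10,13)–(10,22): clear
  edge (10,22)–(1,23): clear
  edge (1,23)–(0,14): clear
  midpoint (6,17/2) outside
  → clear
Obstacle 3 [(0,11) (5,1) (10,8)]:
  edge (0,11)–(5,1): crosses AB
  edge (5,1)–(10,8): clear
  edge (10,8)–(0,11): crosses AB
  → BLOCKED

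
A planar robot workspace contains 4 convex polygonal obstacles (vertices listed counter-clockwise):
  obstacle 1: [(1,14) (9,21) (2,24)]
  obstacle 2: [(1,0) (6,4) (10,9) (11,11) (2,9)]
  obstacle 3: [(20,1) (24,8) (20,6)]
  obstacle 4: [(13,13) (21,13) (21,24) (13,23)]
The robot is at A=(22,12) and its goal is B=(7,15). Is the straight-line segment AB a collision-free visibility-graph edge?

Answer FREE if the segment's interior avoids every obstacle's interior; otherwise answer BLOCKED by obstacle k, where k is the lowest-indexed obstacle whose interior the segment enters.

Obstacle 1 [(1,14) (9,21) (2,24)]:
  edge (1,14)–(9,21): clear
  edge (9,21)–(2,24): clear
  edge (2,24)–(1,14): clear
  midpoint (29/2,27/2) outside
  → clear
Obstacle 2 [(1,0) (6,4) (10,9) (11,11) (2,9)]:
  edge (1,0)–(6,4): clear
  edge (6,4)–(10,9): clear
  edge (10,9)–(11,11): clear
  edge (11,11)–(2,9): clear
  edge (2,9)–(1,0): clear
  midpoint (29/2,27/2) outside
  → clear
Obstacle 3 [(20,1) (24,8) (20,6)]:
  edge (20,1)–(24,8): clear
  edge (24,8)–(20,6): clear
  edge (20,6)–(20,1): clear
  midpoint (29/2,27/2) outside
  → clear
Obstacle 4 [(13,13) (21,13) (21,24) (13,23)]:
  edge (13,13)–(21,13): crosses AB
  edge (21,13)–(21,24): clear
  edge (21,24)–(13,23): clear
  edge (13,23)–(13,13): crosses AB
  → BLOCKED

BLOCKED by obstacle 4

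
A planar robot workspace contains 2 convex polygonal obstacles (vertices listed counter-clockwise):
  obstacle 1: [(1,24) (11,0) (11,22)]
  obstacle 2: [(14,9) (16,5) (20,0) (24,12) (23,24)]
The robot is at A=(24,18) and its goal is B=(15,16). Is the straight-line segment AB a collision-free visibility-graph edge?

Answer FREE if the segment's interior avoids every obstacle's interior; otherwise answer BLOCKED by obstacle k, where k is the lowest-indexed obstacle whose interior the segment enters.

BLOCKED by obstacle 2

Obstacle 1 [(1,24) (11,0) (11,22)]:
  edge (1,24)–(11,0): clear
  edge (11,0)–(11,22): clear
  edge (11,22)–(1,24): clear
  midpoint (39/2,17) outside
  → clear
Obstacle 2 [(14,9) (16,5) (20,0) (24,12) (23,24)]:
  edge (14,9)–(16,5): clear
  edge (16,5)–(20,0): clear
  edge (20,0)–(24,12): clear
  edge (24,12)–(23,24): crosses AB
  edge (23,24)–(14,9): crosses AB
  → BLOCKED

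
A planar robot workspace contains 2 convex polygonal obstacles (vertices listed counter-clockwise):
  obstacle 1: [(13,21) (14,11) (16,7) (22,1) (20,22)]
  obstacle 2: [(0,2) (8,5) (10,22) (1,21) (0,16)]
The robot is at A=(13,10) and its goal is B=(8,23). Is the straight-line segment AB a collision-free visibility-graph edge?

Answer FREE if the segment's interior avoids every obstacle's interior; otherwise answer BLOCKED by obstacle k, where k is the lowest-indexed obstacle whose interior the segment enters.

Obstacle 1 [(13,21) (14,11) (16,7) (22,1) (20,22)]:
  edge (13,21)–(14,11): clear
  edge (14,11)–(16,7): clear
  edge (16,7)–(22,1): clear
  edge (22,1)–(20,22): clear
  edge (20,22)–(13,21): clear
  midpoint (21/2,33/2) outside
  → clear
Obstacle 2 [(0,2) (8,5) (10,22) (1,21) (0,16)]:
  edge (0,2)–(8,5): clear
  edge (8,5)–(10,22): crosses AB
  edge (10,22)–(1,21): crosses AB
  edge (1,21)–(0,16): clear
  edge (0,16)–(0,2): clear
  → BLOCKED

BLOCKED by obstacle 2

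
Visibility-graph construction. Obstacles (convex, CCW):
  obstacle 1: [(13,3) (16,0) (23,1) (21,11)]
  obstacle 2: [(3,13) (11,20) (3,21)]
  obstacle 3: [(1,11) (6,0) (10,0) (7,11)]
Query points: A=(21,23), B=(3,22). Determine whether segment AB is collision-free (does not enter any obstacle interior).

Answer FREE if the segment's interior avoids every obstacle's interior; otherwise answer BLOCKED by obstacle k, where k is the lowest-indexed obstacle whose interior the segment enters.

FREE

Obstacle 1 [(13,3) (16,0) (23,1) (21,11)]:
  edge (13,3)–(16,0): clear
  edge (16,0)–(23,1): clear
  edge (23,1)–(21,11): clear
  edge (21,11)–(13,3): clear
  midpoint (12,45/2) outside
  → clear
Obstacle 2 [(3,13) (11,20) (3,21)]:
  edge (3,13)–(11,20): clear
  edge (11,20)–(3,21): clear
  edge (3,21)–(3,13): clear
  midpoint (12,45/2) outside
  → clear
Obstacle 3 [(1,11) (6,0) (10,0) (7,11)]:
  edge (1,11)–(6,0): clear
  edge (6,0)–(10,0): clear
  edge (10,0)–(7,11): clear
  edge (7,11)–(1,11): clear
  midpoint (12,45/2) outside
  → clear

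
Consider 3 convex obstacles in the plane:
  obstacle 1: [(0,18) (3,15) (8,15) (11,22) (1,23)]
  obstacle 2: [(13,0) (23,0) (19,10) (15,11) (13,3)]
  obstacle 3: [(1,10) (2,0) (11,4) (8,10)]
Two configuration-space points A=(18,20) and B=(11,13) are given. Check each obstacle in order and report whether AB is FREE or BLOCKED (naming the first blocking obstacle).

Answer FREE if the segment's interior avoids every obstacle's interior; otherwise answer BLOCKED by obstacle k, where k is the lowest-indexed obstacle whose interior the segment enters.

FREE

Obstacle 1 [(0,18) (3,15) (8,15) (11,22) (1,23)]:
  edge (0,18)–(3,15): clear
  edge (3,15)–(8,15): clear
  edge (8,15)–(11,22): clear
  edge (11,22)–(1,23): clear
  edge (1,23)–(0,18): clear
  midpoint (29/2,33/2) outside
  → clear
Obstacle 2 [(13,0) (23,0) (19,10) (15,11) (13,3)]:
  edge (13,0)–(23,0): clear
  edge (23,0)–(19,10): clear
  edge (19,10)–(15,11): clear
  edge (15,11)–(13,3): clear
  edge (13,3)–(13,0): clear
  midpoint (29/2,33/2) outside
  → clear
Obstacle 3 [(1,10) (2,0) (11,4) (8,10)]:
  edge (1,10)–(2,0): clear
  edge (2,0)–(11,4): clear
  edge (11,4)–(8,10): clear
  edge (8,10)–(1,10): clear
  midpoint (29/2,33/2) outside
  → clear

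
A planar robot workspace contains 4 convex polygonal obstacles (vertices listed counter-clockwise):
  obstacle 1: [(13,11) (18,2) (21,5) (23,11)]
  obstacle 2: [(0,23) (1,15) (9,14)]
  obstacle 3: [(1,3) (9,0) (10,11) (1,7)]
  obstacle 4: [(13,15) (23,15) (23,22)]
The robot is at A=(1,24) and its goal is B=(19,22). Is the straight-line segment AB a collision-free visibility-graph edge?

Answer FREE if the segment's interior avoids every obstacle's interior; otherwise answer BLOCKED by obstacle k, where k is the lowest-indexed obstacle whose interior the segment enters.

Obstacle 1 [(13,11) (18,2) (21,5) (23,11)]:
  edge (13,11)–(18,2): clear
  edge (18,2)–(21,5): clear
  edge (21,5)–(23,11): clear
  edge (23,11)–(13,11): clear
  midpoint (10,23) outside
  → clear
Obstacle 2 [(0,23) (1,15) (9,14)]:
  edge (0,23)–(1,15): clear
  edge (1,15)–(9,14): clear
  edge (9,14)–(0,23): clear
  midpoint (10,23) outside
  → clear
Obstacle 3 [(1,3) (9,0) (10,11) (1,7)]:
  edge (1,3)–(9,0): clear
  edge (9,0)–(10,11): clear
  edge (10,11)–(1,7): clear
  edge (1,7)–(1,3): clear
  midpoint (10,23) outside
  → clear
Obstacle 4 [(13,15) (23,15) (23,22)]:
  edge (13,15)–(23,15): clear
  edge (23,15)–(23,22): clear
  edge (23,22)–(13,15): clear
  midpoint (10,23) outside
  → clear

FREE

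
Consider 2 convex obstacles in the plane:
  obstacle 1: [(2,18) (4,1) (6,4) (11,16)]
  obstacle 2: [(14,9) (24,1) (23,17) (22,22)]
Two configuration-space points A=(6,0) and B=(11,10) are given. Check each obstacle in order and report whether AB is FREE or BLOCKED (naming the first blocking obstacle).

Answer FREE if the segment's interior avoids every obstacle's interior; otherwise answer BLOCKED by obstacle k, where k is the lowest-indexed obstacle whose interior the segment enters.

FREE

Obstacle 1 [(2,18) (4,1) (6,4) (11,16)]:
  edge (2,18)–(4,1): clear
  edge (4,1)–(6,4): clear
  edge (6,4)–(11,16): clear
  edge (11,16)–(2,18): clear
  midpoint (17/2,5) outside
  → clear
Obstacle 2 [(14,9) (24,1) (23,17) (22,22)]:
  edge (14,9)–(24,1): clear
  edge (24,1)–(23,17): clear
  edge (23,17)–(22,22): clear
  edge (22,22)–(14,9): clear
  midpoint (17/2,5) outside
  → clear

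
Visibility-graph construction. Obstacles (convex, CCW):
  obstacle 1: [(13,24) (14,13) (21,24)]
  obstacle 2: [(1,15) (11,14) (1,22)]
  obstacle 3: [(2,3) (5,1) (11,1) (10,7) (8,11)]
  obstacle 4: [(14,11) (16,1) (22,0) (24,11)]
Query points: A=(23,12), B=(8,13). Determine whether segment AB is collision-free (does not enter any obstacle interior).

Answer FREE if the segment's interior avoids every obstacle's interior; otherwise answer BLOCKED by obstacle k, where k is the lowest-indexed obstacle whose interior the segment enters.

Obstacle 1 [(13,24) (14,13) (21,24)]:
  edge (13,24)–(14,13): clear
  edge (14,13)–(21,24): clear
  edge (21,24)–(13,24): clear
  midpoint (31/2,25/2) outside
  → clear
Obstacle 2 [(1,15) (11,14) (1,22)]:
  edge (1,15)–(11,14): clear
  edge (11,14)–(1,22): clear
  edge (1,22)–(1,15): clear
  midpoint (31/2,25/2) outside
  → clear
Obstacle 3 [(2,3) (5,1) (11,1) (10,7) (8,11)]:
  edge (2,3)–(5,1): clear
  edge (5,1)–(11,1): clear
  edge (11,1)–(10,7): clear
  edge (10,7)–(8,11): clear
  edge (8,11)–(2,3): clear
  midpoint (31/2,25/2) outside
  → clear
Obstacle 4 [(14,11) (16,1) (22,0) (24,11)]:
  edge (14,11)–(16,1): clear
  edge (16,1)–(22,0): clear
  edge (22,0)–(24,11): clear
  edge (24,11)–(14,11): clear
  midpoint (31/2,25/2) outside
  → clear

FREE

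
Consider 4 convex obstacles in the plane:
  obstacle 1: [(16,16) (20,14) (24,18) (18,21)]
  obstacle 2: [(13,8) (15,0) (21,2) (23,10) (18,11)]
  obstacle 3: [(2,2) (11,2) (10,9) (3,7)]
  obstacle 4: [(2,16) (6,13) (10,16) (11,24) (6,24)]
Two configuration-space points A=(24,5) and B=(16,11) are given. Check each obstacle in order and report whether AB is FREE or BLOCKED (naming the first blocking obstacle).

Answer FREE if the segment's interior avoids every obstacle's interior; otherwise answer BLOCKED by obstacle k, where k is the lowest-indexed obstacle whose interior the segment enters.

Obstacle 1 [(16,16) (20,14) (24,18) (18,21)]:
  edge (16,16)–(20,14): clear
  edge (20,14)–(24,18): clear
  edge (24,18)–(18,21): clear
  edge (18,21)–(16,16): clear
  midpoint (20,8) outside
  → clear
Obstacle 2 [(13,8) (15,0) (21,2) (23,10) (18,11)]:
  edge (13,8)–(15,0): clear
  edge (15,0)–(21,2): clear
  edge (21,2)–(23,10): crosses AB
  edge (23,10)–(18,11): clear
  edge (18,11)–(13,8): crosses AB
  → BLOCKED
Obstacle 3 [(2,2) (11,2) (10,9) (3,7)]:
  edge (2,2)–(11,2): clear
  edge (11,2)–(10,9): clear
  edge (10,9)–(3,7): clear
  edge (3,7)–(2,2): clear
  midpoint (20,8) outside
  → clear
Obstacle 4 [(2,16) (6,13) (10,16) (11,24) (6,24)]:
  edge (2,16)–(6,13): clear
  edge (6,13)–(10,16): clear
  edge (10,16)–(11,24): clear
  edge (11,24)–(6,24): clear
  edge (6,24)–(2,16): clear
  midpoint (20,8) outside
  → clear

BLOCKED by obstacle 2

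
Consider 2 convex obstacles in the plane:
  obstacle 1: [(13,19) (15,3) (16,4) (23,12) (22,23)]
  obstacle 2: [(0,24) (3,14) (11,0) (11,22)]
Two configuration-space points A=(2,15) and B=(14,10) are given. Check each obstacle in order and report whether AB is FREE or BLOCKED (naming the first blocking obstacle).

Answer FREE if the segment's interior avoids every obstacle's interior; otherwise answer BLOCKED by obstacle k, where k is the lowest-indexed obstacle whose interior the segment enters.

BLOCKED by obstacle 2

Obstacle 1 [(13,19) (15,3) (16,4) (23,12) (22,23)]:
  edge (13,19)–(15,3): clear
  edge (15,3)–(16,4): clear
  edge (16,4)–(23,12): clear
  edge (23,12)–(22,23): clear
  edge (22,23)–(13,19): clear
  midpoint (8,25/2) outside
  → clear
Obstacle 2 [(0,24) (3,14) (11,0) (11,22)]:
  edge (0,24)–(3,14): crosses AB
  edge (3,14)–(11,0): clear
  edge (11,0)–(11,22): crosses AB
  edge (11,22)–(0,24): clear
  → BLOCKED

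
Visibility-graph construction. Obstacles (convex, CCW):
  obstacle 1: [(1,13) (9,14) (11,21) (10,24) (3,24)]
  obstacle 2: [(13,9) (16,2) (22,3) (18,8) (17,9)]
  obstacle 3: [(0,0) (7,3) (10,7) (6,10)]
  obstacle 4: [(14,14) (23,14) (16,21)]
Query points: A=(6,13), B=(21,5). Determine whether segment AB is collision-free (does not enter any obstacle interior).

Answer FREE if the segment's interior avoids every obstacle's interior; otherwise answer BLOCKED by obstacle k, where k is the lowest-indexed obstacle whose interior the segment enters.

BLOCKED by obstacle 2

Obstacle 1 [(1,13) (9,14) (11,21) (10,24) (3,24)]:
  edge (1,13)–(9,14): clear
  edge (9,14)–(11,21): clear
  edge (11,21)–(10,24): clear
  edge (10,24)–(3,24): clear
  edge (3,24)–(1,13): clear
  midpoint (27/2,9) outside
  → clear
Obstacle 2 [(13,9) (16,2) (22,3) (18,8) (17,9)]:
  edge (13,9)–(16,2): clear
  edge (16,2)–(22,3): clear
  edge (22,3)–(18,8): crosses AB
  edge (18,8)–(17,9): clear
  edge (17,9)–(13,9): crosses AB
  → BLOCKED
Obstacle 3 [(0,0) (7,3) (10,7) (6,10)]:
  edge (0,0)–(7,3): clear
  edge (7,3)–(10,7): clear
  edge (10,7)–(6,10): clear
  edge (6,10)–(0,0): clear
  midpoint (27/2,9) outside
  → clear
Obstacle 4 [(14,14) (23,14) (16,21)]:
  edge (14,14)–(23,14): clear
  edge (23,14)–(16,21): clear
  edge (16,21)–(14,14): clear
  midpoint (27/2,9) outside
  → clear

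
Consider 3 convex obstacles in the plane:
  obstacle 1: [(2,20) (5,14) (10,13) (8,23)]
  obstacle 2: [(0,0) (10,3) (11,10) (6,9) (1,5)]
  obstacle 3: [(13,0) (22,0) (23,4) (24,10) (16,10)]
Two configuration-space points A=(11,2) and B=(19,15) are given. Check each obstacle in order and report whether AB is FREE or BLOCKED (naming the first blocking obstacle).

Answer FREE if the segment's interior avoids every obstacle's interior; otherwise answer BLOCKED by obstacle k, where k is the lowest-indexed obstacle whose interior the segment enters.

FREE

Obstacle 1 [(2,20) (5,14) (10,13) (8,23)]:
  edge (2,20)–(5,14): clear
  edge (5,14)–(10,13): clear
  edge (10,13)–(8,23): clear
  edge (8,23)–(2,20): clear
  midpoint (15,17/2) outside
  → clear
Obstacle 2 [(0,0) (10,3) (11,10) (6,9) (1,5)]:
  edge (0,0)–(10,3): clear
  edge (10,3)–(11,10): clear
  edge (11,10)–(6,9): clear
  edge (6,9)–(1,5): clear
  edge (1,5)–(0,0): clear
  midpoint (15,17/2) outside
  → clear
Obstacle 3 [(13,0) (22,0) (23,4) (24,10) (16,10)]:
  edge (13,0)–(22,0): clear
  edge (22,0)–(23,4): clear
  edge (23,4)–(24,10): clear
  edge (24,10)–(16,10): clear
  edge (16,10)–(13,0): clear
  midpoint (15,17/2) outside
  → clear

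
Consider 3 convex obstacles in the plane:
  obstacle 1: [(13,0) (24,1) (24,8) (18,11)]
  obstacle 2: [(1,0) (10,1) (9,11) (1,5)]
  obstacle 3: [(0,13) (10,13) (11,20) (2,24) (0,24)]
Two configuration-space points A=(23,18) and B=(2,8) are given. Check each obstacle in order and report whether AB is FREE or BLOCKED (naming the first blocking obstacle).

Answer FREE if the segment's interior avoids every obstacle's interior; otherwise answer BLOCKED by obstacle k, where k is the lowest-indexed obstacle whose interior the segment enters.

FREE

Obstacle 1 [(13,0) (24,1) (24,8) (18,11)]:
  edge (13,0)–(24,1): clear
  edge (24,1)–(24,8): clear
  edge (24,8)–(18,11): clear
  edge (18,11)–(13,0): clear
  midpoint (25/2,13) outside
  → clear
Obstacle 2 [(1,0) (10,1) (9,11) (1,5)]:
  edge (1,0)–(10,1): clear
  edge (10,1)–(9,11): clear
  edge (9,11)–(1,5): clear
  edge (1,5)–(1,0): clear
  midpoint (25/2,13) outside
  → clear
Obstacle 3 [(0,13) (10,13) (11,20) (2,24) (0,24)]:
  edge (0,13)–(10,13): clear
  edge (10,13)–(11,20): clear
  edge (11,20)–(2,24): clear
  edge (2,24)–(0,24): clear
  edge (0,24)–(0,13): clear
  midpoint (25/2,13) outside
  → clear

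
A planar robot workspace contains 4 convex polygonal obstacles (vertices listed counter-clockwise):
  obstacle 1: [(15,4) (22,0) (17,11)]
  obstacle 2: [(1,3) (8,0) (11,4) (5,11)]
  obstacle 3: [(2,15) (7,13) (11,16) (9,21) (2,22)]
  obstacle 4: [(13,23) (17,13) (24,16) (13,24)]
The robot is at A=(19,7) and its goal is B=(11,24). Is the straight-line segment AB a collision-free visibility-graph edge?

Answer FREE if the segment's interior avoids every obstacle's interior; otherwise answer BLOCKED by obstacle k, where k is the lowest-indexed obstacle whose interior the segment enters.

FREE

Obstacle 1 [(15,4) (22,0) (17,11)]:
  edge (15,4)–(22,0): clear
  edge (22,0)–(17,11): clear
  edge (17,11)–(15,4): clear
  midpoint (15,31/2) outside
  → clear
Obstacle 2 [(1,3) (8,0) (11,4) (5,11)]:
  edge (1,3)–(8,0): clear
  edge (8,0)–(11,4): clear
  edge (11,4)–(5,11): clear
  edge (5,11)–(1,3): clear
  midpoint (15,31/2) outside
  → clear
Obstacle 3 [(2,15) (7,13) (11,16) (9,21) (2,22)]:
  edge (2,15)–(7,13): clear
  edge (7,13)–(11,16): clear
  edge (11,16)–(9,21): clear
  edge (9,21)–(2,22): clear
  edge (2,22)–(2,15): clear
  midpoint (15,31/2) outside
  → clear
Obstacle 4 [(13,23) (17,13) (24,16) (13,24)]:
  edge (13,23)–(17,13): clear
  edge (17,13)–(24,16): clear
  edge (24,16)–(13,24): clear
  edge (13,24)–(13,23): clear
  midpoint (15,31/2) outside
  → clear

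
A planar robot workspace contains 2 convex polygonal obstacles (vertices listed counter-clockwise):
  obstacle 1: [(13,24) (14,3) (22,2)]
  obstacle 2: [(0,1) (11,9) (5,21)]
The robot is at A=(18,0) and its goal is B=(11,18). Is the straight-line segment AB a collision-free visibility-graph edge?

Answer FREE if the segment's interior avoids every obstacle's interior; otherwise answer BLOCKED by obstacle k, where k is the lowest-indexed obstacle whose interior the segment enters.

Obstacle 1 [(13,24) (14,3) (22,2)]:
  edge (13,24)–(14,3): crosses AB
  edge (14,3)–(22,2): crosses AB
  edge (22,2)–(13,24): clear
  → BLOCKED
Obstacle 2 [(0,1) (11,9) (5,21)]:
  edge (0,1)–(11,9): clear
  edge (11,9)–(5,21): clear
  edge (5,21)–(0,1): clear
  midpoint (29/2,9) outside
  → clear

BLOCKED by obstacle 1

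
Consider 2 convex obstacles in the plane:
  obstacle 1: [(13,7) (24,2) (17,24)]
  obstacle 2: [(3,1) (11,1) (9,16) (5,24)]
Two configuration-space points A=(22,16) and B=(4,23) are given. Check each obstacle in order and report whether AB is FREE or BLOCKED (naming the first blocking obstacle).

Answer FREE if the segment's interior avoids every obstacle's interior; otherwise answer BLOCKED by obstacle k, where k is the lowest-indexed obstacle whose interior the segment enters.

Obstacle 1 [(13,7) (24,2) (17,24)]:
  edge (13,7)–(24,2): clear
  edge (24,2)–(17,24): crosses AB
  edge (17,24)–(13,7): crosses AB
  → BLOCKED
Obstacle 2 [(3,1) (11,1) (9,16) (5,24)]:
  edge (3,1)–(11,1): clear
  edge (11,1)–(9,16): clear
  edge (9,16)–(5,24): crosses AB
  edge (5,24)–(3,1): crosses AB
  → BLOCKED

BLOCKED by obstacle 1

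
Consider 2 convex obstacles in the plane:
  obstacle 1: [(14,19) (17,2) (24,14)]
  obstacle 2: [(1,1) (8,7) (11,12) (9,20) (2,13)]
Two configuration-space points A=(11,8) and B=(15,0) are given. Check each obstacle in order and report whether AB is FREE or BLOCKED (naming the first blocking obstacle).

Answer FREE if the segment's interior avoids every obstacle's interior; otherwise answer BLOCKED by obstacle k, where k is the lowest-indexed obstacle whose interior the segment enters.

FREE

Obstacle 1 [(14,19) (17,2) (24,14)]:
  edge (14,19)–(17,2): clear
  edge (17,2)–(24,14): clear
  edge (24,14)–(14,19): clear
  midpoint (13,4) outside
  → clear
Obstacle 2 [(1,1) (8,7) (11,12) (9,20) (2,13)]:
  edge (1,1)–(8,7): clear
  edge (8,7)–(11,12): clear
  edge (11,12)–(9,20): clear
  edge (9,20)–(2,13): clear
  edge (2,13)–(1,1): clear
  midpoint (13,4) outside
  → clear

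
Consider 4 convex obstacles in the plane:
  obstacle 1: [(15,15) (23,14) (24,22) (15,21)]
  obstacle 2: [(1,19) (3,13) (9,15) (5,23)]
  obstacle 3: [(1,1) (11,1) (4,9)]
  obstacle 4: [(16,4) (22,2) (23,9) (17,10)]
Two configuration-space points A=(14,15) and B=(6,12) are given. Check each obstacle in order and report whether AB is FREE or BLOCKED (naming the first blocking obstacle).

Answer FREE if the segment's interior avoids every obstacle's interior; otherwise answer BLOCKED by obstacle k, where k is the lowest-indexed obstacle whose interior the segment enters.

Obstacle 1 [(15,15) (23,14) (24,22) (15,21)]:
  edge (15,15)–(23,14): clear
  edge (23,14)–(24,22): clear
  edge (24,22)–(15,21): clear
  edge (15,21)–(15,15): clear
  midpoint (10,27/2) outside
  → clear
Obstacle 2 [(1,19) (3,13) (9,15) (5,23)]:
  edge (1,19)–(3,13): clear
  edge (3,13)–(9,15): clear
  edge (9,15)–(5,23): clear
  edge (5,23)–(1,19): clear
  midpoint (10,27/2) outside
  → clear
Obstacle 3 [(1,1) (11,1) (4,9)]:
  edge (1,1)–(11,1): clear
  edge (11,1)–(4,9): clear
  edge (4,9)–(1,1): clear
  midpoint (10,27/2) outside
  → clear
Obstacle 4 [(16,4) (22,2) (23,9) (17,10)]:
  edge (16,4)–(22,2): clear
  edge (22,2)–(23,9): clear
  edge (23,9)–(17,10): clear
  edge (17,10)–(16,4): clear
  midpoint (10,27/2) outside
  → clear

FREE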